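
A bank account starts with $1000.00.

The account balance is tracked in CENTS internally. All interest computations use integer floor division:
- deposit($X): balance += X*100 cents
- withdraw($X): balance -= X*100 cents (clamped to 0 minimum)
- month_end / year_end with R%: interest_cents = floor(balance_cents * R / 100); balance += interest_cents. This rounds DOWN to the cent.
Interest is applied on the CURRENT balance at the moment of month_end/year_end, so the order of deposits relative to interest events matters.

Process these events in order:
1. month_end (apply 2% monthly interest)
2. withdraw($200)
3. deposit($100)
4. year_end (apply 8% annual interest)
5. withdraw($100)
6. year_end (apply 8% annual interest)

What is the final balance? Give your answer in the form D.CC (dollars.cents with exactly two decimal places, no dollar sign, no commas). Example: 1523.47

After 1 (month_end (apply 2% monthly interest)): balance=$1020.00 total_interest=$20.00
After 2 (withdraw($200)): balance=$820.00 total_interest=$20.00
After 3 (deposit($100)): balance=$920.00 total_interest=$20.00
After 4 (year_end (apply 8% annual interest)): balance=$993.60 total_interest=$93.60
After 5 (withdraw($100)): balance=$893.60 total_interest=$93.60
After 6 (year_end (apply 8% annual interest)): balance=$965.08 total_interest=$165.08

Answer: 965.08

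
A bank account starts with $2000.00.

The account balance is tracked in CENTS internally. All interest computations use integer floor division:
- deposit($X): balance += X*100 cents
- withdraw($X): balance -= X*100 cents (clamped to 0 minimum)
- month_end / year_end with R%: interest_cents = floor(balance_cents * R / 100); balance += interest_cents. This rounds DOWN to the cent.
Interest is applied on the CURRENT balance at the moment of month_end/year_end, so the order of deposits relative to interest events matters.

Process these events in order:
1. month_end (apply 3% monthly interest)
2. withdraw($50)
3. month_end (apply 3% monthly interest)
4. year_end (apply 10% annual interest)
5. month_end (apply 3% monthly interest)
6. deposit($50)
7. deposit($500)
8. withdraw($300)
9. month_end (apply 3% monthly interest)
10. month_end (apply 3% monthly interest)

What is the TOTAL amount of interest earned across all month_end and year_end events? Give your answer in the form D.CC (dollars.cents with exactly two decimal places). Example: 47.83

After 1 (month_end (apply 3% monthly interest)): balance=$2060.00 total_interest=$60.00
After 2 (withdraw($50)): balance=$2010.00 total_interest=$60.00
After 3 (month_end (apply 3% monthly interest)): balance=$2070.30 total_interest=$120.30
After 4 (year_end (apply 10% annual interest)): balance=$2277.33 total_interest=$327.33
After 5 (month_end (apply 3% monthly interest)): balance=$2345.64 total_interest=$395.64
After 6 (deposit($50)): balance=$2395.64 total_interest=$395.64
After 7 (deposit($500)): balance=$2895.64 total_interest=$395.64
After 8 (withdraw($300)): balance=$2595.64 total_interest=$395.64
After 9 (month_end (apply 3% monthly interest)): balance=$2673.50 total_interest=$473.50
After 10 (month_end (apply 3% monthly interest)): balance=$2753.70 total_interest=$553.70

Answer: 553.70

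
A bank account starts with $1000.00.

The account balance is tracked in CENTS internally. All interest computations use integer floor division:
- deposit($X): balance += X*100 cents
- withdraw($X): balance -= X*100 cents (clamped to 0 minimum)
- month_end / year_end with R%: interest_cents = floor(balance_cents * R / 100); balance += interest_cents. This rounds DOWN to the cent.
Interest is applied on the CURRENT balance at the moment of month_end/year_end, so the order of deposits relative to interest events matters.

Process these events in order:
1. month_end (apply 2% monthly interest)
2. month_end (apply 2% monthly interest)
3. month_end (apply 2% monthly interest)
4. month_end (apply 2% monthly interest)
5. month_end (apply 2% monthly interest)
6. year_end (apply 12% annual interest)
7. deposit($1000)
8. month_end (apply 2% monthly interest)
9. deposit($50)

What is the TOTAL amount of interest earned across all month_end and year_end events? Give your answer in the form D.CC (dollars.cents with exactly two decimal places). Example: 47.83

After 1 (month_end (apply 2% monthly interest)): balance=$1020.00 total_interest=$20.00
After 2 (month_end (apply 2% monthly interest)): balance=$1040.40 total_interest=$40.40
After 3 (month_end (apply 2% monthly interest)): balance=$1061.20 total_interest=$61.20
After 4 (month_end (apply 2% monthly interest)): balance=$1082.42 total_interest=$82.42
After 5 (month_end (apply 2% monthly interest)): balance=$1104.06 total_interest=$104.06
After 6 (year_end (apply 12% annual interest)): balance=$1236.54 total_interest=$236.54
After 7 (deposit($1000)): balance=$2236.54 total_interest=$236.54
After 8 (month_end (apply 2% monthly interest)): balance=$2281.27 total_interest=$281.27
After 9 (deposit($50)): balance=$2331.27 total_interest=$281.27

Answer: 281.27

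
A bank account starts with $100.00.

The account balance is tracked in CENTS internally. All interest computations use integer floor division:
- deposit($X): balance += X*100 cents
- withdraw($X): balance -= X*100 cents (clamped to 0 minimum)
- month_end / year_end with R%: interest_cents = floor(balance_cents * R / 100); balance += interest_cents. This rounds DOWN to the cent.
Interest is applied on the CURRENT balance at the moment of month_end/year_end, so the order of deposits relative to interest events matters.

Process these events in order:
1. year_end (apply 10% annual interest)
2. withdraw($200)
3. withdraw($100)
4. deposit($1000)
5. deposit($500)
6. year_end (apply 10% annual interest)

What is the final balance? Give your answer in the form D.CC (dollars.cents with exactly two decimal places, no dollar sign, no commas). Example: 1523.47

Answer: 1650.00

Derivation:
After 1 (year_end (apply 10% annual interest)): balance=$110.00 total_interest=$10.00
After 2 (withdraw($200)): balance=$0.00 total_interest=$10.00
After 3 (withdraw($100)): balance=$0.00 total_interest=$10.00
After 4 (deposit($1000)): balance=$1000.00 total_interest=$10.00
After 5 (deposit($500)): balance=$1500.00 total_interest=$10.00
After 6 (year_end (apply 10% annual interest)): balance=$1650.00 total_interest=$160.00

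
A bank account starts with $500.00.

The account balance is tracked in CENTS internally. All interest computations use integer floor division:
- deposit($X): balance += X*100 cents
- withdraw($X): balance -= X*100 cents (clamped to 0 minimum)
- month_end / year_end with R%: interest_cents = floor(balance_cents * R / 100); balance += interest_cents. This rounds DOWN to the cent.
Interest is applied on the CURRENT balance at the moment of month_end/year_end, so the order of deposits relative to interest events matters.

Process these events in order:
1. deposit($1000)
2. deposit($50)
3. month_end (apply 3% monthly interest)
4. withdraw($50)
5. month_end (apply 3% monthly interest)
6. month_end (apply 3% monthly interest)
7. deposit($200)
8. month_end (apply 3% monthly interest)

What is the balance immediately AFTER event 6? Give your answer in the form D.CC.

After 1 (deposit($1000)): balance=$1500.00 total_interest=$0.00
After 2 (deposit($50)): balance=$1550.00 total_interest=$0.00
After 3 (month_end (apply 3% monthly interest)): balance=$1596.50 total_interest=$46.50
After 4 (withdraw($50)): balance=$1546.50 total_interest=$46.50
After 5 (month_end (apply 3% monthly interest)): balance=$1592.89 total_interest=$92.89
After 6 (month_end (apply 3% monthly interest)): balance=$1640.67 total_interest=$140.67

Answer: 1640.67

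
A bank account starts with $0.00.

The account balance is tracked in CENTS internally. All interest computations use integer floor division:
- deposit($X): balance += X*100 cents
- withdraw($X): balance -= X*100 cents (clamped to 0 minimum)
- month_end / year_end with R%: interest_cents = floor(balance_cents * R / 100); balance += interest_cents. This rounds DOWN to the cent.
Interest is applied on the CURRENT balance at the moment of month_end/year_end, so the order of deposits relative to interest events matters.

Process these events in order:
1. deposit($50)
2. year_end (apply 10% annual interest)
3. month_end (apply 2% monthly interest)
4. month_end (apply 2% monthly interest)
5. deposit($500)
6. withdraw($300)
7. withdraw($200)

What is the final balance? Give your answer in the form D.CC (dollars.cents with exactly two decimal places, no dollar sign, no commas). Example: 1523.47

Answer: 57.22

Derivation:
After 1 (deposit($50)): balance=$50.00 total_interest=$0.00
After 2 (year_end (apply 10% annual interest)): balance=$55.00 total_interest=$5.00
After 3 (month_end (apply 2% monthly interest)): balance=$56.10 total_interest=$6.10
After 4 (month_end (apply 2% monthly interest)): balance=$57.22 total_interest=$7.22
After 5 (deposit($500)): balance=$557.22 total_interest=$7.22
After 6 (withdraw($300)): balance=$257.22 total_interest=$7.22
After 7 (withdraw($200)): balance=$57.22 total_interest=$7.22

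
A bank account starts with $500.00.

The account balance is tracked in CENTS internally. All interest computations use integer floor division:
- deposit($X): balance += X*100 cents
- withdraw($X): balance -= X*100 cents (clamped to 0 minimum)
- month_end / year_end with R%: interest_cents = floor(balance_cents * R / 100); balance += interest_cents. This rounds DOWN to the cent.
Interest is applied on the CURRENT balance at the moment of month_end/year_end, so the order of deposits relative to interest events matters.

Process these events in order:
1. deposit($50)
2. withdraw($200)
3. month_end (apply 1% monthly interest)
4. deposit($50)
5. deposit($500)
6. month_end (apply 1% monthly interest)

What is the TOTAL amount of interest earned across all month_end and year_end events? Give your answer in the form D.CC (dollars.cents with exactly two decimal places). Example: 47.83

Answer: 12.53

Derivation:
After 1 (deposit($50)): balance=$550.00 total_interest=$0.00
After 2 (withdraw($200)): balance=$350.00 total_interest=$0.00
After 3 (month_end (apply 1% monthly interest)): balance=$353.50 total_interest=$3.50
After 4 (deposit($50)): balance=$403.50 total_interest=$3.50
After 5 (deposit($500)): balance=$903.50 total_interest=$3.50
After 6 (month_end (apply 1% monthly interest)): balance=$912.53 total_interest=$12.53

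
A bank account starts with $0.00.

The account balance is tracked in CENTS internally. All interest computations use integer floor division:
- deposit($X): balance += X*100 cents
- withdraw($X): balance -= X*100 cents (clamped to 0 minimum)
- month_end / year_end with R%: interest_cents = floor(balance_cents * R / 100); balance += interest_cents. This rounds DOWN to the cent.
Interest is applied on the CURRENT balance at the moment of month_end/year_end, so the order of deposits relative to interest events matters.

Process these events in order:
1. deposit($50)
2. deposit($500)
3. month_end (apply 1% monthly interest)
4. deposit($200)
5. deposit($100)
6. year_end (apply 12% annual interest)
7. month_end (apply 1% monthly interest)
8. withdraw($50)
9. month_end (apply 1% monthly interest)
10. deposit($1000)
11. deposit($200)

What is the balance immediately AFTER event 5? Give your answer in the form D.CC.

After 1 (deposit($50)): balance=$50.00 total_interest=$0.00
After 2 (deposit($500)): balance=$550.00 total_interest=$0.00
After 3 (month_end (apply 1% monthly interest)): balance=$555.50 total_interest=$5.50
After 4 (deposit($200)): balance=$755.50 total_interest=$5.50
After 5 (deposit($100)): balance=$855.50 total_interest=$5.50

Answer: 855.50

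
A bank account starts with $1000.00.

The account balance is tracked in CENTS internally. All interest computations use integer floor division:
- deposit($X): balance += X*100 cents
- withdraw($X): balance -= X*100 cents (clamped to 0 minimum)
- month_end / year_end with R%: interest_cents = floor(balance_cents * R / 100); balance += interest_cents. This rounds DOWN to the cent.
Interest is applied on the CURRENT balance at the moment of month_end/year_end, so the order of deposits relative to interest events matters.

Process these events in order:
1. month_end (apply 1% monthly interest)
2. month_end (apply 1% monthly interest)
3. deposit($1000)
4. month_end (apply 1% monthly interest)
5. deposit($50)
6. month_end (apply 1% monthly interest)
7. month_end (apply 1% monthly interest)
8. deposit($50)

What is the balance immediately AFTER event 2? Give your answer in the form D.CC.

Answer: 1020.10

Derivation:
After 1 (month_end (apply 1% monthly interest)): balance=$1010.00 total_interest=$10.00
After 2 (month_end (apply 1% monthly interest)): balance=$1020.10 total_interest=$20.10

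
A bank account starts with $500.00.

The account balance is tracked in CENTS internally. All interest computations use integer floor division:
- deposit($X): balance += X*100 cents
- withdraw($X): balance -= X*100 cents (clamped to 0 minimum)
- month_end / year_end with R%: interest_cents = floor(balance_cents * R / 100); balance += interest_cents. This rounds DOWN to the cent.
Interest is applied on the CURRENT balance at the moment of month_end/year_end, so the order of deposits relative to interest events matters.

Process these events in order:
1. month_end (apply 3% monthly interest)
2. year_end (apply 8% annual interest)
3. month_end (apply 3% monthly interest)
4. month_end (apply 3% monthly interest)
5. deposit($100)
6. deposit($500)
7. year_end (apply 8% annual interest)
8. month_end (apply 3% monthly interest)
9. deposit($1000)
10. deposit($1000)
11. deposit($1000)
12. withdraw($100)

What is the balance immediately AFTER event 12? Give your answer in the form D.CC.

Answer: 4223.81

Derivation:
After 1 (month_end (apply 3% monthly interest)): balance=$515.00 total_interest=$15.00
After 2 (year_end (apply 8% annual interest)): balance=$556.20 total_interest=$56.20
After 3 (month_end (apply 3% monthly interest)): balance=$572.88 total_interest=$72.88
After 4 (month_end (apply 3% monthly interest)): balance=$590.06 total_interest=$90.06
After 5 (deposit($100)): balance=$690.06 total_interest=$90.06
After 6 (deposit($500)): balance=$1190.06 total_interest=$90.06
After 7 (year_end (apply 8% annual interest)): balance=$1285.26 total_interest=$185.26
After 8 (month_end (apply 3% monthly interest)): balance=$1323.81 total_interest=$223.81
After 9 (deposit($1000)): balance=$2323.81 total_interest=$223.81
After 10 (deposit($1000)): balance=$3323.81 total_interest=$223.81
After 11 (deposit($1000)): balance=$4323.81 total_interest=$223.81
After 12 (withdraw($100)): balance=$4223.81 total_interest=$223.81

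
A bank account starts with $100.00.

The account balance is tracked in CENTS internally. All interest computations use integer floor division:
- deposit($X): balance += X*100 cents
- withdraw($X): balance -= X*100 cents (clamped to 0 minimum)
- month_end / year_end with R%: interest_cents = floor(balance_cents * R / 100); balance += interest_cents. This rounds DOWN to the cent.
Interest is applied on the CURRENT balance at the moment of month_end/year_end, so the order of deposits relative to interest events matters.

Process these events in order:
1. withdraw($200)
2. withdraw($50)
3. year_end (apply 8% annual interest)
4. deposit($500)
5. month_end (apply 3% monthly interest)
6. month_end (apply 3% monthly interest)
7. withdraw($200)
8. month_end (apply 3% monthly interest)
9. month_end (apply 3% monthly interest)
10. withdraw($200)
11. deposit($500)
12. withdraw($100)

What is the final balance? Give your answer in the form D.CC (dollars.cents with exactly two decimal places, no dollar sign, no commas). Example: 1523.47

Answer: 550.57

Derivation:
After 1 (withdraw($200)): balance=$0.00 total_interest=$0.00
After 2 (withdraw($50)): balance=$0.00 total_interest=$0.00
After 3 (year_end (apply 8% annual interest)): balance=$0.00 total_interest=$0.00
After 4 (deposit($500)): balance=$500.00 total_interest=$0.00
After 5 (month_end (apply 3% monthly interest)): balance=$515.00 total_interest=$15.00
After 6 (month_end (apply 3% monthly interest)): balance=$530.45 total_interest=$30.45
After 7 (withdraw($200)): balance=$330.45 total_interest=$30.45
After 8 (month_end (apply 3% monthly interest)): balance=$340.36 total_interest=$40.36
After 9 (month_end (apply 3% monthly interest)): balance=$350.57 total_interest=$50.57
After 10 (withdraw($200)): balance=$150.57 total_interest=$50.57
After 11 (deposit($500)): balance=$650.57 total_interest=$50.57
After 12 (withdraw($100)): balance=$550.57 total_interest=$50.57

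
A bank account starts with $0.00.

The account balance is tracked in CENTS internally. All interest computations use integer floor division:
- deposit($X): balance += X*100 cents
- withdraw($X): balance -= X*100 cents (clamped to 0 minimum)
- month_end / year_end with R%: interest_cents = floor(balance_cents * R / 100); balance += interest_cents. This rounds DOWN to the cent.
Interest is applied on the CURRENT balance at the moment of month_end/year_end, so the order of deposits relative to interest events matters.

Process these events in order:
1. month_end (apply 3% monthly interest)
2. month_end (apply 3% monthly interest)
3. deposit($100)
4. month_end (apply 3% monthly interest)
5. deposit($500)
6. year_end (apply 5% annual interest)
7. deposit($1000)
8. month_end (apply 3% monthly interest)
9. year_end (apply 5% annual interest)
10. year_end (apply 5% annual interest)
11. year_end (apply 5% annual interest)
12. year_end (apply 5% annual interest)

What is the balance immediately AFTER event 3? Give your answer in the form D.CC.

After 1 (month_end (apply 3% monthly interest)): balance=$0.00 total_interest=$0.00
After 2 (month_end (apply 3% monthly interest)): balance=$0.00 total_interest=$0.00
After 3 (deposit($100)): balance=$100.00 total_interest=$0.00

Answer: 100.00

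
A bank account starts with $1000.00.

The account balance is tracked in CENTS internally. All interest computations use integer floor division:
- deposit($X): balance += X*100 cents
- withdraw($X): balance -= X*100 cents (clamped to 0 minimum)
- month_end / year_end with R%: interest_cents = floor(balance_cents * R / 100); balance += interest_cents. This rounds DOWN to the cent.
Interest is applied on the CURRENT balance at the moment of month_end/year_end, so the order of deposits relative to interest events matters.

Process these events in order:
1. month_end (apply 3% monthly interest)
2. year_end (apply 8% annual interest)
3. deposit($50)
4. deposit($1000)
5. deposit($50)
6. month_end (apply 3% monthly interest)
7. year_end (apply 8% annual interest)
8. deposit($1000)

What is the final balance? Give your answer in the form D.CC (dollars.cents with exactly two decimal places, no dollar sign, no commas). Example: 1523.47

Answer: 3461.07

Derivation:
After 1 (month_end (apply 3% monthly interest)): balance=$1030.00 total_interest=$30.00
After 2 (year_end (apply 8% annual interest)): balance=$1112.40 total_interest=$112.40
After 3 (deposit($50)): balance=$1162.40 total_interest=$112.40
After 4 (deposit($1000)): balance=$2162.40 total_interest=$112.40
After 5 (deposit($50)): balance=$2212.40 total_interest=$112.40
After 6 (month_end (apply 3% monthly interest)): balance=$2278.77 total_interest=$178.77
After 7 (year_end (apply 8% annual interest)): balance=$2461.07 total_interest=$361.07
After 8 (deposit($1000)): balance=$3461.07 total_interest=$361.07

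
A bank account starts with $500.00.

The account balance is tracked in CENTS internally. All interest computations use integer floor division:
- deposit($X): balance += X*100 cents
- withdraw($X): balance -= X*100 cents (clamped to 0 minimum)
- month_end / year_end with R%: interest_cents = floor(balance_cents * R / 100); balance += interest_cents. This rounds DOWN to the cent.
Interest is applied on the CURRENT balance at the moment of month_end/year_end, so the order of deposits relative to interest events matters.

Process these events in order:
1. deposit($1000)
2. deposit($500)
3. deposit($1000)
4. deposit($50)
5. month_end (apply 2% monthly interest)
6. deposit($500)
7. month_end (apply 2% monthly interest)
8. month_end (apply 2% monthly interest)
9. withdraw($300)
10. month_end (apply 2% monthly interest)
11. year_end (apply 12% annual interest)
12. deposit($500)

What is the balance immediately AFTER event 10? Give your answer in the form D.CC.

Answer: 3526.01

Derivation:
After 1 (deposit($1000)): balance=$1500.00 total_interest=$0.00
After 2 (deposit($500)): balance=$2000.00 total_interest=$0.00
After 3 (deposit($1000)): balance=$3000.00 total_interest=$0.00
After 4 (deposit($50)): balance=$3050.00 total_interest=$0.00
After 5 (month_end (apply 2% monthly interest)): balance=$3111.00 total_interest=$61.00
After 6 (deposit($500)): balance=$3611.00 total_interest=$61.00
After 7 (month_end (apply 2% monthly interest)): balance=$3683.22 total_interest=$133.22
After 8 (month_end (apply 2% monthly interest)): balance=$3756.88 total_interest=$206.88
After 9 (withdraw($300)): balance=$3456.88 total_interest=$206.88
After 10 (month_end (apply 2% monthly interest)): balance=$3526.01 total_interest=$276.01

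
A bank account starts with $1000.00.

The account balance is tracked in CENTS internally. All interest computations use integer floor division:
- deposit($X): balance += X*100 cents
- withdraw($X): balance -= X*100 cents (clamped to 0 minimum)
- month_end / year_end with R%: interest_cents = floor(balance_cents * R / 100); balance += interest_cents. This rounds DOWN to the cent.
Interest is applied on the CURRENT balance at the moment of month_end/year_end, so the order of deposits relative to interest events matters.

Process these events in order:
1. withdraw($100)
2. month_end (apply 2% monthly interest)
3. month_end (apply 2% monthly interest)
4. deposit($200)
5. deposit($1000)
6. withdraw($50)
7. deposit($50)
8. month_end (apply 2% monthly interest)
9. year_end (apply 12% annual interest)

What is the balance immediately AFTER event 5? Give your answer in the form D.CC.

Answer: 2136.36

Derivation:
After 1 (withdraw($100)): balance=$900.00 total_interest=$0.00
After 2 (month_end (apply 2% monthly interest)): balance=$918.00 total_interest=$18.00
After 3 (month_end (apply 2% monthly interest)): balance=$936.36 total_interest=$36.36
After 4 (deposit($200)): balance=$1136.36 total_interest=$36.36
After 5 (deposit($1000)): balance=$2136.36 total_interest=$36.36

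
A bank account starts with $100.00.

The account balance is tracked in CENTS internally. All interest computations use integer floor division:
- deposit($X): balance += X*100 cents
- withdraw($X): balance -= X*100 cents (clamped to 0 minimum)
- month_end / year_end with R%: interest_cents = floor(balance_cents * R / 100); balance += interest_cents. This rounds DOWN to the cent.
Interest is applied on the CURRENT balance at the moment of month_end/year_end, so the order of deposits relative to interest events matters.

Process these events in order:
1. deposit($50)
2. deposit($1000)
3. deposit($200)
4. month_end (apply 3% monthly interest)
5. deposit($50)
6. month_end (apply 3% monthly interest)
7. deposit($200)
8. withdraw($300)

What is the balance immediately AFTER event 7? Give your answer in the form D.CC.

Answer: 1683.71

Derivation:
After 1 (deposit($50)): balance=$150.00 total_interest=$0.00
After 2 (deposit($1000)): balance=$1150.00 total_interest=$0.00
After 3 (deposit($200)): balance=$1350.00 total_interest=$0.00
After 4 (month_end (apply 3% monthly interest)): balance=$1390.50 total_interest=$40.50
After 5 (deposit($50)): balance=$1440.50 total_interest=$40.50
After 6 (month_end (apply 3% monthly interest)): balance=$1483.71 total_interest=$83.71
After 7 (deposit($200)): balance=$1683.71 total_interest=$83.71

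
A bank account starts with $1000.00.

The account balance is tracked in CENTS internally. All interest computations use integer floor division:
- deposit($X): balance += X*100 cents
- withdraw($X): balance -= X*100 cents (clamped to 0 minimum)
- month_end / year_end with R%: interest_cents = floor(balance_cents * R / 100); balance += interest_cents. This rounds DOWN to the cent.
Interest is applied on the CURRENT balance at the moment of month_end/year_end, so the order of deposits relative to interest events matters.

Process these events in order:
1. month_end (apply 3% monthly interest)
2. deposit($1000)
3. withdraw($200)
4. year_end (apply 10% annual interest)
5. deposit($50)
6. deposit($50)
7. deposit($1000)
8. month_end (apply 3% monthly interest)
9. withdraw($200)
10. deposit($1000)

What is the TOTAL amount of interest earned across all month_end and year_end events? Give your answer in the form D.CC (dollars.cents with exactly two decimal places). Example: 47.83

Answer: 306.39

Derivation:
After 1 (month_end (apply 3% monthly interest)): balance=$1030.00 total_interest=$30.00
After 2 (deposit($1000)): balance=$2030.00 total_interest=$30.00
After 3 (withdraw($200)): balance=$1830.00 total_interest=$30.00
After 4 (year_end (apply 10% annual interest)): balance=$2013.00 total_interest=$213.00
After 5 (deposit($50)): balance=$2063.00 total_interest=$213.00
After 6 (deposit($50)): balance=$2113.00 total_interest=$213.00
After 7 (deposit($1000)): balance=$3113.00 total_interest=$213.00
After 8 (month_end (apply 3% monthly interest)): balance=$3206.39 total_interest=$306.39
After 9 (withdraw($200)): balance=$3006.39 total_interest=$306.39
After 10 (deposit($1000)): balance=$4006.39 total_interest=$306.39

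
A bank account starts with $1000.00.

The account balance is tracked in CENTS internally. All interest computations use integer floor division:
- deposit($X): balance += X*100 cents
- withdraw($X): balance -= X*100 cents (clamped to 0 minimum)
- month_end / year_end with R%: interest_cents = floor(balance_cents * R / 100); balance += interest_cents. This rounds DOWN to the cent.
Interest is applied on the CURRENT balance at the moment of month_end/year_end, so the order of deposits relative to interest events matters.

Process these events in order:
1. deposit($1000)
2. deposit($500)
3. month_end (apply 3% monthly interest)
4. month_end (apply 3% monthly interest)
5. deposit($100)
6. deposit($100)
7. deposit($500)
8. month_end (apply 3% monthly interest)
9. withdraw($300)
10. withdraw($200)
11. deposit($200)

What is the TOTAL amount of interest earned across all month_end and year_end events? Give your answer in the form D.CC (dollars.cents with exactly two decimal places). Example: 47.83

After 1 (deposit($1000)): balance=$2000.00 total_interest=$0.00
After 2 (deposit($500)): balance=$2500.00 total_interest=$0.00
After 3 (month_end (apply 3% monthly interest)): balance=$2575.00 total_interest=$75.00
After 4 (month_end (apply 3% monthly interest)): balance=$2652.25 total_interest=$152.25
After 5 (deposit($100)): balance=$2752.25 total_interest=$152.25
After 6 (deposit($100)): balance=$2852.25 total_interest=$152.25
After 7 (deposit($500)): balance=$3352.25 total_interest=$152.25
After 8 (month_end (apply 3% monthly interest)): balance=$3452.81 total_interest=$252.81
After 9 (withdraw($300)): balance=$3152.81 total_interest=$252.81
After 10 (withdraw($200)): balance=$2952.81 total_interest=$252.81
After 11 (deposit($200)): balance=$3152.81 total_interest=$252.81

Answer: 252.81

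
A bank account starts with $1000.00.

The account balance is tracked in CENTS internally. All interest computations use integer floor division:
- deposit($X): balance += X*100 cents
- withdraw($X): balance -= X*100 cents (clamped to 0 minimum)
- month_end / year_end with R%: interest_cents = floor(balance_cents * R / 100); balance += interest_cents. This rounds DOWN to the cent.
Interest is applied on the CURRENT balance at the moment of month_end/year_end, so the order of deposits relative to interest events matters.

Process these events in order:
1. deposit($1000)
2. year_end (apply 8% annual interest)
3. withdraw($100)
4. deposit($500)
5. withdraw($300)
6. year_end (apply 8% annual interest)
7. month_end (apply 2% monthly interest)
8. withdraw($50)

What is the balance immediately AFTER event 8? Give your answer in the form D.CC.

Answer: 2439.61

Derivation:
After 1 (deposit($1000)): balance=$2000.00 total_interest=$0.00
After 2 (year_end (apply 8% annual interest)): balance=$2160.00 total_interest=$160.00
After 3 (withdraw($100)): balance=$2060.00 total_interest=$160.00
After 4 (deposit($500)): balance=$2560.00 total_interest=$160.00
After 5 (withdraw($300)): balance=$2260.00 total_interest=$160.00
After 6 (year_end (apply 8% annual interest)): balance=$2440.80 total_interest=$340.80
After 7 (month_end (apply 2% monthly interest)): balance=$2489.61 total_interest=$389.61
After 8 (withdraw($50)): balance=$2439.61 total_interest=$389.61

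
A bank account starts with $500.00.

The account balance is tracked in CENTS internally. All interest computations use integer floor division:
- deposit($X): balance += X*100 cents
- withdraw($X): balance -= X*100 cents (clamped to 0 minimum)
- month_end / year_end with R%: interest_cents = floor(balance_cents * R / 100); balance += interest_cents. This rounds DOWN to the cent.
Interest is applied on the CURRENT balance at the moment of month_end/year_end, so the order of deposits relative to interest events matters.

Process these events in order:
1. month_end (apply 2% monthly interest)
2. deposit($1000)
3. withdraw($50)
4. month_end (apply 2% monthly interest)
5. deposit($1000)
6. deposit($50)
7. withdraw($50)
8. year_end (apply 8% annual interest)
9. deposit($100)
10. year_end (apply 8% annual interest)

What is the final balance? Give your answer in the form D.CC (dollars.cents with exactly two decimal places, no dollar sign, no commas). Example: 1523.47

Answer: 3011.39

Derivation:
After 1 (month_end (apply 2% monthly interest)): balance=$510.00 total_interest=$10.00
After 2 (deposit($1000)): balance=$1510.00 total_interest=$10.00
After 3 (withdraw($50)): balance=$1460.00 total_interest=$10.00
After 4 (month_end (apply 2% monthly interest)): balance=$1489.20 total_interest=$39.20
After 5 (deposit($1000)): balance=$2489.20 total_interest=$39.20
After 6 (deposit($50)): balance=$2539.20 total_interest=$39.20
After 7 (withdraw($50)): balance=$2489.20 total_interest=$39.20
After 8 (year_end (apply 8% annual interest)): balance=$2688.33 total_interest=$238.33
After 9 (deposit($100)): balance=$2788.33 total_interest=$238.33
After 10 (year_end (apply 8% annual interest)): balance=$3011.39 total_interest=$461.39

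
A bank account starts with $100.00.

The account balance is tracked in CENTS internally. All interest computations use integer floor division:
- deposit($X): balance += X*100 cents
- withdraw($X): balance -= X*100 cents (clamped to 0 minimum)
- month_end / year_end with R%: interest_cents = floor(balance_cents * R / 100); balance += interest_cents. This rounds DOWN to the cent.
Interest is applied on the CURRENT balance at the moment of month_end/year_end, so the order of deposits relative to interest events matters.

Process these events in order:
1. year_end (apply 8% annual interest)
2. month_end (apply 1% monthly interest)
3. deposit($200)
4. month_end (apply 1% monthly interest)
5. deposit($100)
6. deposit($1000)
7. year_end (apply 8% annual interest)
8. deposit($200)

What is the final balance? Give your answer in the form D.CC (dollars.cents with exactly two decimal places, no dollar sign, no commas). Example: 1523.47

Answer: 1725.14

Derivation:
After 1 (year_end (apply 8% annual interest)): balance=$108.00 total_interest=$8.00
After 2 (month_end (apply 1% monthly interest)): balance=$109.08 total_interest=$9.08
After 3 (deposit($200)): balance=$309.08 total_interest=$9.08
After 4 (month_end (apply 1% monthly interest)): balance=$312.17 total_interest=$12.17
After 5 (deposit($100)): balance=$412.17 total_interest=$12.17
After 6 (deposit($1000)): balance=$1412.17 total_interest=$12.17
After 7 (year_end (apply 8% annual interest)): balance=$1525.14 total_interest=$125.14
After 8 (deposit($200)): balance=$1725.14 total_interest=$125.14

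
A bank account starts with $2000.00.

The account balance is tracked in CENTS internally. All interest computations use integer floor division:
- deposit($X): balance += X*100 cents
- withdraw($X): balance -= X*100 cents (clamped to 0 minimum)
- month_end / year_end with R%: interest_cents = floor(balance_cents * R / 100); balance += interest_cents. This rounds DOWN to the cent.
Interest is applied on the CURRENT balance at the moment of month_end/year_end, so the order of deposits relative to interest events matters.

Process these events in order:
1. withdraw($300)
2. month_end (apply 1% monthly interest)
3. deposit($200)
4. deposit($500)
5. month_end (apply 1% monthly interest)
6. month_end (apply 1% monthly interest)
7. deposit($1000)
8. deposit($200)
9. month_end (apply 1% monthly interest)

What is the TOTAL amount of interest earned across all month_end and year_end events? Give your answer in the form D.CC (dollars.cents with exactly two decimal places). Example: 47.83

Answer: 102.23

Derivation:
After 1 (withdraw($300)): balance=$1700.00 total_interest=$0.00
After 2 (month_end (apply 1% monthly interest)): balance=$1717.00 total_interest=$17.00
After 3 (deposit($200)): balance=$1917.00 total_interest=$17.00
After 4 (deposit($500)): balance=$2417.00 total_interest=$17.00
After 5 (month_end (apply 1% monthly interest)): balance=$2441.17 total_interest=$41.17
After 6 (month_end (apply 1% monthly interest)): balance=$2465.58 total_interest=$65.58
After 7 (deposit($1000)): balance=$3465.58 total_interest=$65.58
After 8 (deposit($200)): balance=$3665.58 total_interest=$65.58
After 9 (month_end (apply 1% monthly interest)): balance=$3702.23 total_interest=$102.23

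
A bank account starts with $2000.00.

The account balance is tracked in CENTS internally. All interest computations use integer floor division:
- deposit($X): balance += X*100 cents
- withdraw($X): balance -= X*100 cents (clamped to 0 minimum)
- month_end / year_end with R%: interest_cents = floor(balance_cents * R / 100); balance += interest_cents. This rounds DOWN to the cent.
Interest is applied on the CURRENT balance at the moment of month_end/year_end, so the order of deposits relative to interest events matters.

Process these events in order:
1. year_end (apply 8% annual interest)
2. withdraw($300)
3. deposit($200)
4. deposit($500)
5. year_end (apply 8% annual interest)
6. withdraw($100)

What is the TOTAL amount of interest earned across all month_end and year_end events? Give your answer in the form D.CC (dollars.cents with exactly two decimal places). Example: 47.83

Answer: 364.80

Derivation:
After 1 (year_end (apply 8% annual interest)): balance=$2160.00 total_interest=$160.00
After 2 (withdraw($300)): balance=$1860.00 total_interest=$160.00
After 3 (deposit($200)): balance=$2060.00 total_interest=$160.00
After 4 (deposit($500)): balance=$2560.00 total_interest=$160.00
After 5 (year_end (apply 8% annual interest)): balance=$2764.80 total_interest=$364.80
After 6 (withdraw($100)): balance=$2664.80 total_interest=$364.80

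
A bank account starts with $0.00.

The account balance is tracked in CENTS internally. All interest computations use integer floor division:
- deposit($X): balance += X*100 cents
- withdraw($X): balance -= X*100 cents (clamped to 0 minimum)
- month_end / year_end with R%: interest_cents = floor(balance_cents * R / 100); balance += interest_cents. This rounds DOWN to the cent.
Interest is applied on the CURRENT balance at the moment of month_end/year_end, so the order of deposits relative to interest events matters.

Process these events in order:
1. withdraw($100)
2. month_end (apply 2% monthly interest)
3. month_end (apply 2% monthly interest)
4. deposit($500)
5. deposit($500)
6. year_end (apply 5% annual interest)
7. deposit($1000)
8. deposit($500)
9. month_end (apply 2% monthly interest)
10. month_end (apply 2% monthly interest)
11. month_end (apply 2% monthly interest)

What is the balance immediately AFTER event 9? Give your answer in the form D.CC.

Answer: 2601.00

Derivation:
After 1 (withdraw($100)): balance=$0.00 total_interest=$0.00
After 2 (month_end (apply 2% monthly interest)): balance=$0.00 total_interest=$0.00
After 3 (month_end (apply 2% monthly interest)): balance=$0.00 total_interest=$0.00
After 4 (deposit($500)): balance=$500.00 total_interest=$0.00
After 5 (deposit($500)): balance=$1000.00 total_interest=$0.00
After 6 (year_end (apply 5% annual interest)): balance=$1050.00 total_interest=$50.00
After 7 (deposit($1000)): balance=$2050.00 total_interest=$50.00
After 8 (deposit($500)): balance=$2550.00 total_interest=$50.00
After 9 (month_end (apply 2% monthly interest)): balance=$2601.00 total_interest=$101.00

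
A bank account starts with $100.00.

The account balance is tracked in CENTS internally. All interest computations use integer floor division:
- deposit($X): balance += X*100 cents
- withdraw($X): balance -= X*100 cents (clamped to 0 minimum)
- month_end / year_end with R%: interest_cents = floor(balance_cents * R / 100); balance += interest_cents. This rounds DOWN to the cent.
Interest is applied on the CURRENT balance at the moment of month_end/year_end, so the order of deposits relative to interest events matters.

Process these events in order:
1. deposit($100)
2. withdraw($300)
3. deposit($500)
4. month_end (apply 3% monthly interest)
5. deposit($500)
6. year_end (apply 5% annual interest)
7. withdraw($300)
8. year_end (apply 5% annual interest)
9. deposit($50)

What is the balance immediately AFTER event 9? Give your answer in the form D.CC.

After 1 (deposit($100)): balance=$200.00 total_interest=$0.00
After 2 (withdraw($300)): balance=$0.00 total_interest=$0.00
After 3 (deposit($500)): balance=$500.00 total_interest=$0.00
After 4 (month_end (apply 3% monthly interest)): balance=$515.00 total_interest=$15.00
After 5 (deposit($500)): balance=$1015.00 total_interest=$15.00
After 6 (year_end (apply 5% annual interest)): balance=$1065.75 total_interest=$65.75
After 7 (withdraw($300)): balance=$765.75 total_interest=$65.75
After 8 (year_end (apply 5% annual interest)): balance=$804.03 total_interest=$104.03
After 9 (deposit($50)): balance=$854.03 total_interest=$104.03

Answer: 854.03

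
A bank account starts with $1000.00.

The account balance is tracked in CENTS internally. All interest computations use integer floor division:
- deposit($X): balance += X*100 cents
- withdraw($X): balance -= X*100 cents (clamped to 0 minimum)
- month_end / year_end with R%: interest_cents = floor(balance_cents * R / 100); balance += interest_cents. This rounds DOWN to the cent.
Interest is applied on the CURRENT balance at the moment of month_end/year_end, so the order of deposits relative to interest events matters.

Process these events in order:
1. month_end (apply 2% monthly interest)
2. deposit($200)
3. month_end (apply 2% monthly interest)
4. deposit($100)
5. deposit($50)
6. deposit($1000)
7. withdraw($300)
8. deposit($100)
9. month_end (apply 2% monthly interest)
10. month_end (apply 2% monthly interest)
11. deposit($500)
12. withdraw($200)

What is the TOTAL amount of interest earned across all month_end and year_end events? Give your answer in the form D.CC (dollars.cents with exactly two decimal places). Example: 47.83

Answer: 133.04

Derivation:
After 1 (month_end (apply 2% monthly interest)): balance=$1020.00 total_interest=$20.00
After 2 (deposit($200)): balance=$1220.00 total_interest=$20.00
After 3 (month_end (apply 2% monthly interest)): balance=$1244.40 total_interest=$44.40
After 4 (deposit($100)): balance=$1344.40 total_interest=$44.40
After 5 (deposit($50)): balance=$1394.40 total_interest=$44.40
After 6 (deposit($1000)): balance=$2394.40 total_interest=$44.40
After 7 (withdraw($300)): balance=$2094.40 total_interest=$44.40
After 8 (deposit($100)): balance=$2194.40 total_interest=$44.40
After 9 (month_end (apply 2% monthly interest)): balance=$2238.28 total_interest=$88.28
After 10 (month_end (apply 2% monthly interest)): balance=$2283.04 total_interest=$133.04
After 11 (deposit($500)): balance=$2783.04 total_interest=$133.04
After 12 (withdraw($200)): balance=$2583.04 total_interest=$133.04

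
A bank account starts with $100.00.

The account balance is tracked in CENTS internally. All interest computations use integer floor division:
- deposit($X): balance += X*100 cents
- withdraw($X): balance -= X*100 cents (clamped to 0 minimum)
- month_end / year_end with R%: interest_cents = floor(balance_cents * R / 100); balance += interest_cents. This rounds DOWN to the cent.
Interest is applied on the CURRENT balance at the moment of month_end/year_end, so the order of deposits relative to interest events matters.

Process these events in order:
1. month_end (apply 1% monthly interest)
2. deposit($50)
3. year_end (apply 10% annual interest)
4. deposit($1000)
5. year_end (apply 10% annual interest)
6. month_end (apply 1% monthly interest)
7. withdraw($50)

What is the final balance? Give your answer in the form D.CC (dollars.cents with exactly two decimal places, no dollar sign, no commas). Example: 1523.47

Answer: 1245.53

Derivation:
After 1 (month_end (apply 1% monthly interest)): balance=$101.00 total_interest=$1.00
After 2 (deposit($50)): balance=$151.00 total_interest=$1.00
After 3 (year_end (apply 10% annual interest)): balance=$166.10 total_interest=$16.10
After 4 (deposit($1000)): balance=$1166.10 total_interest=$16.10
After 5 (year_end (apply 10% annual interest)): balance=$1282.71 total_interest=$132.71
After 6 (month_end (apply 1% monthly interest)): balance=$1295.53 total_interest=$145.53
After 7 (withdraw($50)): balance=$1245.53 total_interest=$145.53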